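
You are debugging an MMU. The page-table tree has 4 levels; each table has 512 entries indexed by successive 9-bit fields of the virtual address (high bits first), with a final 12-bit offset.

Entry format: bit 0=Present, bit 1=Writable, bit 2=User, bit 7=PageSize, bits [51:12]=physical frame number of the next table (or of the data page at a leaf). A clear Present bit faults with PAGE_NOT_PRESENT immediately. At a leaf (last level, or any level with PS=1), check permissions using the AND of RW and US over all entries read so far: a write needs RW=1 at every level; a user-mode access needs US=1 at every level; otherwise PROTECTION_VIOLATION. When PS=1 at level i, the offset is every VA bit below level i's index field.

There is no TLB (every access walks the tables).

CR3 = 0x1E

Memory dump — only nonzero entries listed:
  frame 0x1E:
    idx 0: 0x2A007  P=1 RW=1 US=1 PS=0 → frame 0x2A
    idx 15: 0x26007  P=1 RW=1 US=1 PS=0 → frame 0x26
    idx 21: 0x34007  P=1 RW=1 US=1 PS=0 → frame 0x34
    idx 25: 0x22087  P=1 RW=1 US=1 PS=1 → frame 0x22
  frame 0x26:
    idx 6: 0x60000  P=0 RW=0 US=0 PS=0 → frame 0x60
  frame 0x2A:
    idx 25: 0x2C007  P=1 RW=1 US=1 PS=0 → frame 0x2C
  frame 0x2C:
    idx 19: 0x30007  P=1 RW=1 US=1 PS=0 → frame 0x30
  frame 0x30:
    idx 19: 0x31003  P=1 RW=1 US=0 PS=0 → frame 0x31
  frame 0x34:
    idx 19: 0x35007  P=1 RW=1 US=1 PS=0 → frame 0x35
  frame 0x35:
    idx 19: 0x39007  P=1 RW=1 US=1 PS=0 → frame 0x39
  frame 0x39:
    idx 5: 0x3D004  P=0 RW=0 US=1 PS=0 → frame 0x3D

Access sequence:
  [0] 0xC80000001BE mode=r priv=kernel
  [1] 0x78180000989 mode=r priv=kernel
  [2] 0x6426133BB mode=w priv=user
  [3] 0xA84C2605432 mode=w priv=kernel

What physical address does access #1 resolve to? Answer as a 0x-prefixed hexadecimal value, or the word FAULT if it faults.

Walk each access:
#0 VA=0xC80000001BE (r,kernel):
  L0: frame=0x1E idx=25 entry=0x22087 [P=1 RW=1 US=1 PS=1]
  ✓ 0x221BE (huge @L0)  — 1 lookups
#1 VA=0x78180000989 (r,kernel):
  L0: frame=0x1E idx=15 entry=0x26007 [P=1 RW=1 US=1 PS=0]
  L1: frame=0x26 idx=6 entry=0x60000 [P=0 RW=0 US=0 PS=0]
  → PAGE_NOT_PRESENT  (2 entries read)
#2 VA=0x6426133BB (w,user):
  L0: frame=0x1E idx=0 entry=0x2A007 [P=1 RW=1 US=1 PS=0]
  L1: frame=0x2A idx=25 entry=0x2C007 [P=1 RW=1 US=1 PS=0]
  L2: frame=0x2C idx=19 entry=0x30007 [P=1 RW=1 US=1 PS=0]
  L3: frame=0x30 idx=19 entry=0x31003 [P=1 RW=1 US=0 PS=0]
  → PROTECTION_VIOLATION  (4 entries read)
#3 VA=0xA84C2605432 (w,kernel):
  L0: frame=0x1E idx=21 entry=0x34007 [P=1 RW=1 US=1 PS=0]
  L1: frame=0x34 idx=19 entry=0x35007 [P=1 RW=1 US=1 PS=0]
  L2: frame=0x35 idx=19 entry=0x39007 [P=1 RW=1 US=1 PS=0]
  L3: frame=0x39 idx=5 entry=0x3D004 [P=0 RW=0 US=1 PS=0]
  → PAGE_NOT_PRESENT  (4 entries read)

Access #1 PA: FAULT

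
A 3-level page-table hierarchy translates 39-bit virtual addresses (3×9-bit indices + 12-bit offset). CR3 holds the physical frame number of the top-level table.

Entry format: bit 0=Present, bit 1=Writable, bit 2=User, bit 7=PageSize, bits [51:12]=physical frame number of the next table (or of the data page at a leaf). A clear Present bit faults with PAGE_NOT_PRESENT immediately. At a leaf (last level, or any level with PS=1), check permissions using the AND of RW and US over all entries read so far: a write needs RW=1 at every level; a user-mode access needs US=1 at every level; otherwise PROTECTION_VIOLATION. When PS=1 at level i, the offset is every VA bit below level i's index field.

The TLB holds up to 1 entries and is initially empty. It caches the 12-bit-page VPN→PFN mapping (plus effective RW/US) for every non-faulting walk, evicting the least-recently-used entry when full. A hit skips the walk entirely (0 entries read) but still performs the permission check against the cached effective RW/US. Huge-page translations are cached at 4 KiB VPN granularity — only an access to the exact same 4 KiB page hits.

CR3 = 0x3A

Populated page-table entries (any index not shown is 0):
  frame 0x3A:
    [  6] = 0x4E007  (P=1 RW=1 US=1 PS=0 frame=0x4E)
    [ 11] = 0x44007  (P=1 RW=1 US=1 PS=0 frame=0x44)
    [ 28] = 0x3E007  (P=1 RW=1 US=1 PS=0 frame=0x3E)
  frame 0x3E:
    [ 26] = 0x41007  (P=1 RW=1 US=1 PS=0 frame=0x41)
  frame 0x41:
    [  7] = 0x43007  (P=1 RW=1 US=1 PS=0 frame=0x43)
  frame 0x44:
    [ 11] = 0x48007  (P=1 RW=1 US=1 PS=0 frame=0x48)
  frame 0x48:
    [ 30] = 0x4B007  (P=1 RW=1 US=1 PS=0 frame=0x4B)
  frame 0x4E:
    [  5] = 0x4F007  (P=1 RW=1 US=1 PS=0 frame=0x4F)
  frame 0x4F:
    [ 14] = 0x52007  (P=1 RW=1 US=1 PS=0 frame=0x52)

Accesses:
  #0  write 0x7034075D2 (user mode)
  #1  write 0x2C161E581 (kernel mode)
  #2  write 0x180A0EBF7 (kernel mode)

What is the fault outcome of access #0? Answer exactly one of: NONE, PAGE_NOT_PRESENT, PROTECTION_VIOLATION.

Per-access translation:
#0 VA=0x7034075D2 (w,user):
  L0 @0x3A[28] → 0x3E007  P=1,RW=1,US=1,PS=0
  L1 @0x3E[26] → 0x41007  P=1,RW=1,US=1,PS=0
  L2 @0x41[7] → 0x43007  P=1,RW=1,US=1,PS=0
  ⇒ phys 0x435D2  [3 reads]
#1 VA=0x2C161E581 (w,kernel):
  L0 @0x3A[11] → 0x44007  P=1,RW=1,US=1,PS=0
  L1 @0x44[11] → 0x48007  P=1,RW=1,US=1,PS=0
  L2 @0x48[30] → 0x4B007  P=1,RW=1,US=1,PS=0
  ⇒ phys 0x4B581  [3 reads]
#2 VA=0x180A0EBF7 (w,kernel):
  L0 @0x3A[6] → 0x4E007  P=1,RW=1,US=1,PS=0
  L1 @0x4E[5] → 0x4F007  P=1,RW=1,US=1,PS=0
  L2 @0x4F[14] → 0x52007  P=1,RW=1,US=1,PS=0
  ⇒ phys 0x52BF7  [3 reads]

Access #0 fault: NONE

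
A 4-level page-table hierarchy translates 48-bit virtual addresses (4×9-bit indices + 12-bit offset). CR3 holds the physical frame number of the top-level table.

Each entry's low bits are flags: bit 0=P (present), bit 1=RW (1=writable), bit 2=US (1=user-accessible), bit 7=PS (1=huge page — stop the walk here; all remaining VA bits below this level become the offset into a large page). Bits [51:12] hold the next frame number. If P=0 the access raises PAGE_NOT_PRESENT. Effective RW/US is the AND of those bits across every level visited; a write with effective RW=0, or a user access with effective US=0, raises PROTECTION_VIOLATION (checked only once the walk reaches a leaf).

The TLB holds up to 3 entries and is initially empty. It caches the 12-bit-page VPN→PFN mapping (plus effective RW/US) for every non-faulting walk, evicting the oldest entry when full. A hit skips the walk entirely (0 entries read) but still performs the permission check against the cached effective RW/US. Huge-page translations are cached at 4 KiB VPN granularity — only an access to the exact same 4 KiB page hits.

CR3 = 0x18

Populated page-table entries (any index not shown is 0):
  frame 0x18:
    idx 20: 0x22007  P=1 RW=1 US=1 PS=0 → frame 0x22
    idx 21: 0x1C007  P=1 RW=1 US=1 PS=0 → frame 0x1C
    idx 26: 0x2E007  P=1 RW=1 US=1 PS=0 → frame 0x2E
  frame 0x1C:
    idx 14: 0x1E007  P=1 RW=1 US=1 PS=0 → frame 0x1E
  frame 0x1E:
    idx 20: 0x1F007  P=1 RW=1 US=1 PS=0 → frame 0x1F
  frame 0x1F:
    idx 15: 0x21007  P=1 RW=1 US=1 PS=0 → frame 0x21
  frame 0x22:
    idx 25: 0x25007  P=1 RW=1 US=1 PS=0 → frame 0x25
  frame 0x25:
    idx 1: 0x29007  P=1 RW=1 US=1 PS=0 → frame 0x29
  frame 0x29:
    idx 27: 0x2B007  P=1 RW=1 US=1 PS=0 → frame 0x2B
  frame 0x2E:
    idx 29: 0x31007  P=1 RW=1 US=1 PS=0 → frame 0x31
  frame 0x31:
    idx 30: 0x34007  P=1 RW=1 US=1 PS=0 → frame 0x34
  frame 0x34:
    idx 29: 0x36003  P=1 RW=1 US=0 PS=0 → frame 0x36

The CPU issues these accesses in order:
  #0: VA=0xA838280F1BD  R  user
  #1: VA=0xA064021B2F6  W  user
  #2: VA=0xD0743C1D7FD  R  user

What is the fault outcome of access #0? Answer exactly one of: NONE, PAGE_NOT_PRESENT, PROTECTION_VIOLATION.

Trace:
#0 VA=0xA838280F1BD (r,user):
  L0: frame=0x18 idx=21 entry=0x1C007 [P=1 RW=1 US=1 PS=0]
  L1: frame=0x1C idx=14 entry=0x1E007 [P=1 RW=1 US=1 PS=0]
  L2: frame=0x1E idx=20 entry=0x1F007 [P=1 RW=1 US=1 PS=0]
  L3: frame=0x1F idx=15 entry=0x21007 [P=1 RW=1 US=1 PS=0]
  → PA=0x211BD  (4 entries read)
#1 VA=0xA064021B2F6 (w,user):
  L0: frame=0x18 idx=20 entry=0x22007 [P=1 RW=1 US=1 PS=0]
  L1: frame=0x22 idx=25 entry=0x25007 [P=1 RW=1 US=1 PS=0]
  L2: frame=0x25 idx=1 entry=0x29007 [P=1 RW=1 US=1 PS=0]
  L3: frame=0x29 idx=27 entry=0x2B007 [P=1 RW=1 US=1 PS=0]
  → PA=0x2B2F6  (4 entries read)
#2 VA=0xD0743C1D7FD (r,user):
  L0: frame=0x18 idx=26 entry=0x2E007 [P=1 RW=1 US=1 PS=0]
  L1: frame=0x2E idx=29 entry=0x31007 [P=1 RW=1 US=1 PS=0]
  L2: frame=0x31 idx=30 entry=0x34007 [P=1 RW=1 US=1 PS=0]
  L3: frame=0x34 idx=29 entry=0x36003 [P=1 RW=1 US=0 PS=0]
  ⇒ fault: PROTECTION_VIOLATION  — 4 lookups

Access #0 fault: NONE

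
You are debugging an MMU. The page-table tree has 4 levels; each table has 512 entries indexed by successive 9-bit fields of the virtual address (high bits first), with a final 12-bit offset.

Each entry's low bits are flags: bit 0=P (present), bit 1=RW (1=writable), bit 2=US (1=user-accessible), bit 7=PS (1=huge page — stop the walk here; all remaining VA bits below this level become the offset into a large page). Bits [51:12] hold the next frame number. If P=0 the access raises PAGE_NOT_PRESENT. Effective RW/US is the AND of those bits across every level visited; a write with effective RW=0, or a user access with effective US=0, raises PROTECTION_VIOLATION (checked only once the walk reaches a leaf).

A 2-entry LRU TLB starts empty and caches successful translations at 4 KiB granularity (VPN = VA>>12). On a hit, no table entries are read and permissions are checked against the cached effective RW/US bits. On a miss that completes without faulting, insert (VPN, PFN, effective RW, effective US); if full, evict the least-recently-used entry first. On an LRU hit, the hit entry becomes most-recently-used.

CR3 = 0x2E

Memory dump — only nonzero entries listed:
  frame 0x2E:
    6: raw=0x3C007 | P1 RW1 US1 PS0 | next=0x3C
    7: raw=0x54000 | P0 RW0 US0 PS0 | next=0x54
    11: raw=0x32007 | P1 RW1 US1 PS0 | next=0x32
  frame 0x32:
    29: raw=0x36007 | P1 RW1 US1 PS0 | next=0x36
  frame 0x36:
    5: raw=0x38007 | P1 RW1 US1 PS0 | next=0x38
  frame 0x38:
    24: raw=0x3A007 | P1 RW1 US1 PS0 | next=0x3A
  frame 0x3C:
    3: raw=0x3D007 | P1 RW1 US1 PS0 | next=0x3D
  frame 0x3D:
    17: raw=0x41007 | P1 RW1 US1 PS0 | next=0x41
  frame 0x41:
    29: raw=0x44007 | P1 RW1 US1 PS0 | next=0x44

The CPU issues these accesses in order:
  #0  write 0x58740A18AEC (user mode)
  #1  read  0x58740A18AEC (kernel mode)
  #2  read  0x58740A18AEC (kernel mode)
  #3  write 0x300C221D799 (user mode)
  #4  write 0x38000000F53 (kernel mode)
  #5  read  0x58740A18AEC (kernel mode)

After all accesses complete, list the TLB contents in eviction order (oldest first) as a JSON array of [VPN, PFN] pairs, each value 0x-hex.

Per-access translation:
#0 VA=0x58740A18AEC (w,user):
  L0: frame=0x2E idx=11 entry=0x32007 [P=1 RW=1 US=1 PS=0]
  L1: frame=0x32 idx=29 entry=0x36007 [P=1 RW=1 US=1 PS=0]
  L2: frame=0x36 idx=5 entry=0x38007 [P=1 RW=1 US=1 PS=0]
  L3: frame=0x38 idx=24 entry=0x3A007 [P=1 RW=1 US=1 PS=0]
  ⇒ phys 0x3AAEC  [4 reads]
#1 VA=0x58740A18AEC (r,kernel):
  TLB hit vpn=0x58740A18 → PA=0x3AAEC
#2 VA=0x58740A18AEC (r,kernel):
  TLB hit vpn=0x58740A18 → PA=0x3AAEC
#3 VA=0x300C221D799 (w,user):
  L0: frame=0x2E idx=6 entry=0x3C007 [P=1 RW=1 US=1 PS=0]
  L1: frame=0x3C idx=3 entry=0x3D007 [P=1 RW=1 US=1 PS=0]
  L2: frame=0x3D idx=17 entry=0x41007 [P=1 RW=1 US=1 PS=0]
  L3: frame=0x41 idx=29 entry=0x44007 [P=1 RW=1 US=1 PS=0]
  ⇒ phys 0x44799  [4 reads]
#4 VA=0x38000000F53 (w,kernel):
  L0: frame=0x2E idx=7 entry=0x54000 [P=0 RW=0 US=0 PS=0]
  → PAGE_NOT_PRESENT  (1 entries read)
#5 VA=0x58740A18AEC (r,kernel):
  TLB hit vpn=0x58740A18 → PA=0x3AAEC

TLB: [["0x300C221D", "0x44"], ["0x58740A18", "0x3A"]]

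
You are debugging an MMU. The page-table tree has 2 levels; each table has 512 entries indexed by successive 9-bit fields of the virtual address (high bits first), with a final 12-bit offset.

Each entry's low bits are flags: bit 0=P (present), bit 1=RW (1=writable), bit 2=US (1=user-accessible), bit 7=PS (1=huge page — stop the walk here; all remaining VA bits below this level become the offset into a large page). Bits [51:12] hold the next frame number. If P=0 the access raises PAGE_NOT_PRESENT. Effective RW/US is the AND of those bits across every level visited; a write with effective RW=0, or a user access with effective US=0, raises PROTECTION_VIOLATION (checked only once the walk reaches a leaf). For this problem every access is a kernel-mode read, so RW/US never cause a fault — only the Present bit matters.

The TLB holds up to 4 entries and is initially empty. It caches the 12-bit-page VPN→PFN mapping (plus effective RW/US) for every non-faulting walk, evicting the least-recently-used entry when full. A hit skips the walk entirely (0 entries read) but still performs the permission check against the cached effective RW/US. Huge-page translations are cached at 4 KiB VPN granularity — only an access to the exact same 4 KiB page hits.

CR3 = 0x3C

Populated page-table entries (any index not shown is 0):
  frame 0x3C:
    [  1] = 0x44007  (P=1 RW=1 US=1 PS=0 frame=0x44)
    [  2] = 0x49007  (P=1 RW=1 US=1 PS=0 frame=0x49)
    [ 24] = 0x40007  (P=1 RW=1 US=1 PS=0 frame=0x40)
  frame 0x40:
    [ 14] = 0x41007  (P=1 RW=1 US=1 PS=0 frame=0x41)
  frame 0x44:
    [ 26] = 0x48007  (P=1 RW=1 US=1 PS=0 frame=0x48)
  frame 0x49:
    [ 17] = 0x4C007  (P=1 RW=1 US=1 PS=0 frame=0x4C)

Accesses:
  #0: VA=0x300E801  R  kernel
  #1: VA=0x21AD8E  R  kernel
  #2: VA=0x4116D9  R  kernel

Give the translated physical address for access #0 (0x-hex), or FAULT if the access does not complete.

Per-access translation:
#0 VA=0x300E801 (r,kernel):
  L0 @0x3C[24] → 0x40007  P=1,RW=1,US=1,PS=0
  L1 @0x40[14] → 0x41007  P=1,RW=1,US=1,PS=0
  → PA=0x41801  (2 entries read)
#1 VA=0x21AD8E (r,kernel):
  L0 @0x3C[1] → 0x44007  P=1,RW=1,US=1,PS=0
  L1 @0x44[26] → 0x48007  P=1,RW=1,US=1,PS=0
  → PA=0x48D8E  (2 entries read)
#2 VA=0x4116D9 (r,kernel):
  L0 @0x3C[2] → 0x49007  P=1,RW=1,US=1,PS=0
  L1 @0x49[17] → 0x4C007  P=1,RW=1,US=1,PS=0
  → PA=0x4C6D9  (2 entries read)

Access #0 PA: 0x41801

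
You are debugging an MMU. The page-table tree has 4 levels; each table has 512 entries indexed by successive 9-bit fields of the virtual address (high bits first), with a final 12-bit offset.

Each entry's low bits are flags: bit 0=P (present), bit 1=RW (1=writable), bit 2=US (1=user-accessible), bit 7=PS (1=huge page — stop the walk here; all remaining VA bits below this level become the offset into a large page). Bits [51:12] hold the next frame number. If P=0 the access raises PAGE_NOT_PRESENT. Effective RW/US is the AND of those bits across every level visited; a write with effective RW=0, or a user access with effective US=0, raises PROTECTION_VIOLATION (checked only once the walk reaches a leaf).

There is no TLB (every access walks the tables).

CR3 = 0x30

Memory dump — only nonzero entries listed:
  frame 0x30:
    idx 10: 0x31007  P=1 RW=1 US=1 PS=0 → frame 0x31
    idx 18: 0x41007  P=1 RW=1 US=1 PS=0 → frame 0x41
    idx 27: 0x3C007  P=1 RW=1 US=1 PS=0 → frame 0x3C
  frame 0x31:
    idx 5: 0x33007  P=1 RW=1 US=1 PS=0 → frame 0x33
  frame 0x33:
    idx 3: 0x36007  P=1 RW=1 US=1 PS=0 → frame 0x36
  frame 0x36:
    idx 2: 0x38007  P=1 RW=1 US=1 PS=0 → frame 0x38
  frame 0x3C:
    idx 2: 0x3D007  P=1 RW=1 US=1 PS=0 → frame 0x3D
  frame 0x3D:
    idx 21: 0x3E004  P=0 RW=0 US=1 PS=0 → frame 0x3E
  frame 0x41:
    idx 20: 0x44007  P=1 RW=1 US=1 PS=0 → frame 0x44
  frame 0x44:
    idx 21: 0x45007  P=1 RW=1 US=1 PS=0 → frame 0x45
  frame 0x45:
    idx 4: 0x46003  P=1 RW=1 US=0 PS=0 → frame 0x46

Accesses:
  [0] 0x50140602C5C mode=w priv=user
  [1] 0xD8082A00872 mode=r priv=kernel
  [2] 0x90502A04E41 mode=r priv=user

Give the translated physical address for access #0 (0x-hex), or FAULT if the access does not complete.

Trace:
#0 VA=0x50140602C5C (w,user):
  [0] read 0x30 idx=10: raw=0x31007 flags P=1 W=1 U=1 S=0
  [1] read 0x31 idx=5: raw=0x33007 flags P=1 W=1 U=1 S=0
  [2] read 0x33 idx=3: raw=0x36007 flags P=1 W=1 U=1 S=0
  [3] read 0x36 idx=2: raw=0x38007 flags P=1 W=1 U=1 S=0
  ⇒ phys 0x38C5C  [4 reads]
#1 VA=0xD8082A00872 (r,kernel):
  [0] read 0x30 idx=27: raw=0x3C007 flags P=1 W=1 U=1 S=0
  [1] read 0x3C idx=2: raw=0x3D007 flags P=1 W=1 U=1 S=0
  [2] read 0x3D idx=21: raw=0x3E004 flags P=0 W=0 U=1 S=0
  → PAGE_NOT_PRESENT  (3 entries read)
#2 VA=0x90502A04E41 (r,user):
  [0] read 0x30 idx=18: raw=0x41007 flags P=1 W=1 U=1 S=0
  [1] read 0x41 idx=20: raw=0x44007 flags P=1 W=1 U=1 S=0
  [2] read 0x44 idx=21: raw=0x45007 flags P=1 W=1 U=1 S=0
  [3] read 0x45 idx=4: raw=0x46003 flags P=1 W=1 U=0 S=0
  → PROTECTION_VIOLATION  (4 entries read)

Access #0 PA: 0x38C5C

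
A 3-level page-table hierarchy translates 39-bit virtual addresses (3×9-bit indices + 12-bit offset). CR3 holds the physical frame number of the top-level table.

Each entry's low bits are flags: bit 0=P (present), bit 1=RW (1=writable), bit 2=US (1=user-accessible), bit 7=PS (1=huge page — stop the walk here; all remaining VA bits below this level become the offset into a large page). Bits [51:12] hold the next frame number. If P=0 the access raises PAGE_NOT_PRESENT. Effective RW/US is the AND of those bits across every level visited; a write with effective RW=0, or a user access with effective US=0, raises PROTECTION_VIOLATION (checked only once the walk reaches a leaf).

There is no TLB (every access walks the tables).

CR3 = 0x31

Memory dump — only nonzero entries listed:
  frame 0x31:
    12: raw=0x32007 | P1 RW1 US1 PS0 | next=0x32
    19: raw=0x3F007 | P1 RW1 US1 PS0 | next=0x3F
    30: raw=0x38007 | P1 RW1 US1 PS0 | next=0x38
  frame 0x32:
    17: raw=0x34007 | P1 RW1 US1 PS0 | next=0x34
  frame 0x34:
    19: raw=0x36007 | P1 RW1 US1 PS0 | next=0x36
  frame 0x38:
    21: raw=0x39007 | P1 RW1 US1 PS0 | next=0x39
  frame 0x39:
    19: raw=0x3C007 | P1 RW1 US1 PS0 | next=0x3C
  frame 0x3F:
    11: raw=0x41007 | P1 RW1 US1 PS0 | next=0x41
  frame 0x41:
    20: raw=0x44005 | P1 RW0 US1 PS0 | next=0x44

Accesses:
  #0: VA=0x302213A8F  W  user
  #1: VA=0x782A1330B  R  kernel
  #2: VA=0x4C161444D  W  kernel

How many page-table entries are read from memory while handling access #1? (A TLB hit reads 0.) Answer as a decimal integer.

Trace:
#0 VA=0x302213A8F (w,user):
  L0: frame=0x31 idx=12 entry=0x32007 [P=1 RW=1 US=1 PS=0]
  L1: frame=0x32 idx=17 entry=0x34007 [P=1 RW=1 US=1 PS=0]
  L2: frame=0x34 idx=19 entry=0x36007 [P=1 RW=1 US=1 PS=0]
  → PA=0x36A8F  (3 entries read)
#1 VA=0x782A1330B (r,kernel):
  L0: frame=0x31 idx=30 entry=0x38007 [P=1 RW=1 US=1 PS=0]
  L1: frame=0x38 idx=21 entry=0x39007 [P=1 RW=1 US=1 PS=0]
  L2: frame=0x39 idx=19 entry=0x3C007 [P=1 RW=1 US=1 PS=0]
  → PA=0x3C30B  (3 entries read)
#2 VA=0x4C161444D (w,kernel):
  L0: frame=0x31 idx=19 entry=0x3F007 [P=1 RW=1 US=1 PS=0]
  L1: frame=0x3F idx=11 entry=0x41007 [P=1 RW=1 US=1 PS=0]
  L2: frame=0x41 idx=20 entry=0x44005 [P=1 RW=0 US=1 PS=0]
  ⇒ fault: PROTECTION_VIOLATION  — 3 lookups

Entries read for #1: 3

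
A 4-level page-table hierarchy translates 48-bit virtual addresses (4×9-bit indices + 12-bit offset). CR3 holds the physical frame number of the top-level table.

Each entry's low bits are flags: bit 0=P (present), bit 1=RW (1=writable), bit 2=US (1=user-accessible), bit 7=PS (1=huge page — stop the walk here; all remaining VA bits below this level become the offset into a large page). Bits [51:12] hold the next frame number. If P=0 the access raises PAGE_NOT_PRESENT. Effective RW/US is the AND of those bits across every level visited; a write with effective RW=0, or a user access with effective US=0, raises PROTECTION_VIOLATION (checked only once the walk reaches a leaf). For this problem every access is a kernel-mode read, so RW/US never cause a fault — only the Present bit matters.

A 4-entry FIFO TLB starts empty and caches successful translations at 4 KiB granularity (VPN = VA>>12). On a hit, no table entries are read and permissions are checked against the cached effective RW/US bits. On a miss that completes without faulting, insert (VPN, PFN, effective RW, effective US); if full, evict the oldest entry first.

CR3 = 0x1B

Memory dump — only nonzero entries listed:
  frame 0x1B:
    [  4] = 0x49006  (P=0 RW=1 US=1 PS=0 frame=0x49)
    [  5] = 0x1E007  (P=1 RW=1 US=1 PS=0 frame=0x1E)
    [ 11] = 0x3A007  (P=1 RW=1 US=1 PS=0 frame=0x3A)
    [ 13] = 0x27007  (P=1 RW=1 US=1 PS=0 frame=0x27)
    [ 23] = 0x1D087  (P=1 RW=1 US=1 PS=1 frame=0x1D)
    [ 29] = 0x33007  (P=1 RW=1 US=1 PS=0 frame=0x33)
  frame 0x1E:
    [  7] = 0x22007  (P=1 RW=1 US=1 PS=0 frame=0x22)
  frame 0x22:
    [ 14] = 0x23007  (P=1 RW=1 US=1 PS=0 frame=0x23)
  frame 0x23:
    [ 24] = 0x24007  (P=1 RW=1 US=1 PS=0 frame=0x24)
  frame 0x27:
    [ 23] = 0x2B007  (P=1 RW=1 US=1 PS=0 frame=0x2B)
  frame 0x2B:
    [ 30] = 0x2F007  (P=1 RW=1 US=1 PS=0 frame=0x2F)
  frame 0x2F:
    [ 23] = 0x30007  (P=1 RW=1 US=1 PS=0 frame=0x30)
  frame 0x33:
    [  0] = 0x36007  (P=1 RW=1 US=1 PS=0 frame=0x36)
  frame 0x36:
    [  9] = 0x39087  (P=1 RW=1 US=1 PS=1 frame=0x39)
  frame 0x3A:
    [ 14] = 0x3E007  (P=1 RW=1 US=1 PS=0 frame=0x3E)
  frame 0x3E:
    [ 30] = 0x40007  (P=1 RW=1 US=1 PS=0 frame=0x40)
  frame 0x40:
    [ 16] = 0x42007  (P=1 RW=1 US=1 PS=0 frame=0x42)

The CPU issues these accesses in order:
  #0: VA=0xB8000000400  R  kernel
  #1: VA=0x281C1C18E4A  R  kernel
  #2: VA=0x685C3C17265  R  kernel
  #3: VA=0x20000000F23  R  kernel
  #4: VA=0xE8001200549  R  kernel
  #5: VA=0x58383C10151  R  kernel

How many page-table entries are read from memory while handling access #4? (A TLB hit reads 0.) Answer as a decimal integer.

Per-access translation:
#0 VA=0xB8000000400 (r,kernel):
  L0 @0x1B[23] → 0x1D087  P=1,RW=1,US=1,PS=1
  → PA=0x1D400 (huge @L0)  (1 entries read)
#1 VA=0x281C1C18E4A (r,kernel):
  L0 @0x1B[5] → 0x1E007  P=1,RW=1,US=1,PS=0
  L1 @0x1E[7] → 0x22007  P=1,RW=1,US=1,PS=0
  L2 @0x22[14] → 0x23007  P=1,RW=1,US=1,PS=0
  L3 @0x23[24] → 0x24007  P=1,RW=1,US=1,PS=0
  → PA=0x24E4A  (4 entries read)
#2 VA=0x685C3C17265 (r,kernel):
  L0 @0x1B[13] → 0x27007  P=1,RW=1,US=1,PS=0
  L1 @0x27[23] → 0x2B007  P=1,RW=1,US=1,PS=0
  L2 @0x2B[30] → 0x2F007  P=1,RW=1,US=1,PS=0
  L3 @0x2F[23] → 0x30007  P=1,RW=1,US=1,PS=0
  → PA=0x30265  (4 entries read)
#3 VA=0x20000000F23 (r,kernel):
  L0 @0x1B[4] → 0x49006  P=0,RW=1,US=1,PS=0
  ✗ PAGE_NOT_PRESENT  [1 reads]
#4 VA=0xE8001200549 (r,kernel):
  L0 @0x1B[29] → 0x33007  P=1,RW=1,US=1,PS=0
  L1 @0x33[0] → 0x36007  P=1,RW=1,US=1,PS=0
  L2 @0x36[9] → 0x39087  P=1,RW=1,US=1,PS=1
  → PA=0x39549 (huge @L2)  (3 entries read)
#5 VA=0x58383C10151 (r,kernel):
  L0 @0x1B[11] → 0x3A007  P=1,RW=1,US=1,PS=0
  L1 @0x3A[14] → 0x3E007  P=1,RW=1,US=1,PS=0
  L2 @0x3E[30] → 0x40007  P=1,RW=1,US=1,PS=0
  L3 @0x40[16] → 0x42007  P=1,RW=1,US=1,PS=0
  → PA=0x42151  (4 entries read)

Entries read for #4: 3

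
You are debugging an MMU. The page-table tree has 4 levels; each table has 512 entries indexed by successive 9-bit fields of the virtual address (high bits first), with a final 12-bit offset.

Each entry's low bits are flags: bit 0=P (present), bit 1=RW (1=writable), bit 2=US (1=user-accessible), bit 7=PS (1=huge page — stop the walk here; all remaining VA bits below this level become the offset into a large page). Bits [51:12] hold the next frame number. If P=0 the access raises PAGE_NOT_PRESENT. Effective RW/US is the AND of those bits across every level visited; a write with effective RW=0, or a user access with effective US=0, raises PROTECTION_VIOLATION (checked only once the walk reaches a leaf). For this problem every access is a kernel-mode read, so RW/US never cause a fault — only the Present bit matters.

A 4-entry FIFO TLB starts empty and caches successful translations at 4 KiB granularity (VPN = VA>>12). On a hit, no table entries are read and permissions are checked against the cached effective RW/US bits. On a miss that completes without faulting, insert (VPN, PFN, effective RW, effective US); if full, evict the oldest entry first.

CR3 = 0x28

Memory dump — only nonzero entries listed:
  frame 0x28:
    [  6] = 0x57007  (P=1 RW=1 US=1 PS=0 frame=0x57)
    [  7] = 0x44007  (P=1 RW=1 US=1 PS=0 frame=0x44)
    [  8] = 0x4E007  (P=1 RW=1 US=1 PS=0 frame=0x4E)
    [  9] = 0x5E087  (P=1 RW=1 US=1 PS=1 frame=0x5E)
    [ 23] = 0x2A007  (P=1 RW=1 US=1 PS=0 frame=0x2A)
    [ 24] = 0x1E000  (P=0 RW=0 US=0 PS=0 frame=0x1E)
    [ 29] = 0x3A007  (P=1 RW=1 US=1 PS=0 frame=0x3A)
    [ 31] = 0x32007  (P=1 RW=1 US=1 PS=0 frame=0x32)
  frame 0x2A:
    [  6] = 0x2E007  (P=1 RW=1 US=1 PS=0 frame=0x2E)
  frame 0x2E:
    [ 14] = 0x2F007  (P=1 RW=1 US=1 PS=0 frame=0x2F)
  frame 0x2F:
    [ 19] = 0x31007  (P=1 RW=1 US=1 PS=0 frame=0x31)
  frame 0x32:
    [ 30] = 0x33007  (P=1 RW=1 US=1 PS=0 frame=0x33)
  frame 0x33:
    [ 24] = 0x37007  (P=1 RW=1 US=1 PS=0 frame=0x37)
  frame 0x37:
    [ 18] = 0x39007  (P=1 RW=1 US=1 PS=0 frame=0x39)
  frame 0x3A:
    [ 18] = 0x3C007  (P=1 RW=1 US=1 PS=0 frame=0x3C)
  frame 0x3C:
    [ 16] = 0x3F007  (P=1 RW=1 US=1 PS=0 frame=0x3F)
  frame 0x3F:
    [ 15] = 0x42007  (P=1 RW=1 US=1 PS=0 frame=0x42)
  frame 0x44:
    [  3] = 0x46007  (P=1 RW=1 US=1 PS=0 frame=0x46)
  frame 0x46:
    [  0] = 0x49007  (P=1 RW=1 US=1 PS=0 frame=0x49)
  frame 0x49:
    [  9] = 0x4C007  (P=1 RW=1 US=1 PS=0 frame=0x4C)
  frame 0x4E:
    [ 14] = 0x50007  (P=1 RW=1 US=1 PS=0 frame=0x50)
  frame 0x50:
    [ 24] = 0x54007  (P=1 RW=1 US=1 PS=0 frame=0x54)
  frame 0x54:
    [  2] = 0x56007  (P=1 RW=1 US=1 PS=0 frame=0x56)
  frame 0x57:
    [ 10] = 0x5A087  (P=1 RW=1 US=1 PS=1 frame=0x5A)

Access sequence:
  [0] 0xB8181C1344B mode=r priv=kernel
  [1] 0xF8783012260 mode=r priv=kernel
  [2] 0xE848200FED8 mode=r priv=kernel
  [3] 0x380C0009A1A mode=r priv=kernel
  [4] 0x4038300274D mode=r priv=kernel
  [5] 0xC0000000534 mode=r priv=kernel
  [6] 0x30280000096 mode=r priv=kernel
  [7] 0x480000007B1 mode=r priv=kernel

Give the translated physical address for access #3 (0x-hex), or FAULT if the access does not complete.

Trace:
#0 VA=0xB8181C1344B (r,kernel):
  L0 @0x28[23] → 0x2A007  P=1,RW=1,US=1,PS=0
  L1 @0x2A[6] → 0x2E007  P=1,RW=1,US=1,PS=0
  L2 @0x2E[14] → 0x2F007  P=1,RW=1,US=1,PS=0
  L3 @0x2F[19] → 0x31007  P=1,RW=1,US=1,PS=0
  ⇒ phys 0x3144B  [4 reads]
#1 VA=0xF8783012260 (r,kernel):
  L0 @0x28[31] → 0x32007  P=1,RW=1,US=1,PS=0
  L1 @0x32[30] → 0x33007  P=1,RW=1,US=1,PS=0
  L2 @0x33[24] → 0x37007  P=1,RW=1,US=1,PS=0
  L3 @0x37[18] → 0x39007  P=1,RW=1,US=1,PS=0
  ⇒ phys 0x39260  [4 reads]
#2 VA=0xE848200FED8 (r,kernel):
  L0 @0x28[29] → 0x3A007  P=1,RW=1,US=1,PS=0
  L1 @0x3A[18] → 0x3C007  P=1,RW=1,US=1,PS=0
  L2 @0x3C[16] → 0x3F007  P=1,RW=1,US=1,PS=0
  L3 @0x3F[15] → 0x42007  P=1,RW=1,US=1,PS=0
  ⇒ phys 0x42ED8  [4 reads]
#3 VA=0x380C0009A1A (r,kernel):
  L0 @0x28[7] → 0x44007  P=1,RW=1,US=1,PS=0
  L1 @0x44[3] → 0x46007  P=1,RW=1,US=1,PS=0
  L2 @0x46[0] → 0x49007  P=1,RW=1,US=1,PS=0
  L3 @0x49[9] → 0x4C007  P=1,RW=1,US=1,PS=0
  ⇒ phys 0x4CA1A  [4 reads]
#4 VA=0x4038300274D (r,kernel):
  L0 @0x28[8] → 0x4E007  P=1,RW=1,US=1,PS=0
  L1 @0x4E[14] → 0x50007  P=1,RW=1,US=1,PS=0
  L2 @0x50[24] → 0x54007  P=1,RW=1,US=1,PS=0
  L3 @0x54[2] → 0x56007  P=1,RW=1,US=1,PS=0
  ⇒ phys 0x5674D  [4 reads]
#5 VA=0xC0000000534 (r,kernel):
  L0 @0x28[24] → 0x1E000  P=0,RW=0,US=0,PS=0
  ✗ PAGE_NOT_PRESENT  [1 reads]
#6 VA=0x30280000096 (r,kernel):
  L0 @0x28[6] → 0x57007  P=1,RW=1,US=1,PS=0
  L1 @0x57[10] → 0x5A087  P=1,RW=1,US=1,PS=1
  ⇒ phys 0x5A096 (huge @L1)  [2 reads]
#7 VA=0x480000007B1 (r,kernel):
  L0 @0x28[9] → 0x5E087  P=1,RW=1,US=1,PS=1
  ⇒ phys 0x5E7B1 (huge @L0)  [1 reads]

Access #3 PA: 0x4CA1A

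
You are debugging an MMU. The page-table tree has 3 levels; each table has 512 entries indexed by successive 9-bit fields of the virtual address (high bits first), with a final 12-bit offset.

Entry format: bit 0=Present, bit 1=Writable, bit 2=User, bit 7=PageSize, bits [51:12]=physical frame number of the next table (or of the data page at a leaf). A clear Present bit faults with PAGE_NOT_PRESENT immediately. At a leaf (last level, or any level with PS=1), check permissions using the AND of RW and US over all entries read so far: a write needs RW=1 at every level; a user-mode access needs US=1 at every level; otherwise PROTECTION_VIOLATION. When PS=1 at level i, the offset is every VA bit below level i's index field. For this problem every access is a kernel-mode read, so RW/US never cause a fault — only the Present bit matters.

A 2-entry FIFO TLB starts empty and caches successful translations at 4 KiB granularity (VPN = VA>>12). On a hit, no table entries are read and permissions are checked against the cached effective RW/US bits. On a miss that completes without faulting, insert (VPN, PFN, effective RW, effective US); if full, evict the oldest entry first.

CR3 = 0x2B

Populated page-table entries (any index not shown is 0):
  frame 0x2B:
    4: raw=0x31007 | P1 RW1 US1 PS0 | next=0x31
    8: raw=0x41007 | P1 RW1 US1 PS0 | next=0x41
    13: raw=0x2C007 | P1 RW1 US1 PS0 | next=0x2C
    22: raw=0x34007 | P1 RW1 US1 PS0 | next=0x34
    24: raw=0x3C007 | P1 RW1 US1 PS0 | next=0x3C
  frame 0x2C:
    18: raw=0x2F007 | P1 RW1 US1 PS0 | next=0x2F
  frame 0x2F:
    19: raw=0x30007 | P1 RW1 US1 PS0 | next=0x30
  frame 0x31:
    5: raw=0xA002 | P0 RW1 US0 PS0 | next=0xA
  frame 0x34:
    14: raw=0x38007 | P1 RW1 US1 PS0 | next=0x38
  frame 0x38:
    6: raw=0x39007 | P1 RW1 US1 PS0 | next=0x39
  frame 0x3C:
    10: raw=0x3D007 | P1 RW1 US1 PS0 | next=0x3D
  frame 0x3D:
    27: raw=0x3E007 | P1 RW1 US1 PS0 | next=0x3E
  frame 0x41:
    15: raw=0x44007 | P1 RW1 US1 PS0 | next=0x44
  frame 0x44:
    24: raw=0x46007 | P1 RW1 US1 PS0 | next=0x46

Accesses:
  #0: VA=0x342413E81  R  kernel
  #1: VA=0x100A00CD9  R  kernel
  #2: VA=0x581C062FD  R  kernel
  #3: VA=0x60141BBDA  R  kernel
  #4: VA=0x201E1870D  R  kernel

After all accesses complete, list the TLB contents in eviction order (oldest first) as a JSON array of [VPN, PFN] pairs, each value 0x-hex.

Trace:
#0 VA=0x342413E81 (r,kernel):
  [0] read 0x2B idx=13: raw=0x2C007 flags P=1 W=1 U=1 S=0
  [1] read 0x2C idx=18: raw=0x2F007 flags P=1 W=1 U=1 S=0
  [2] read 0x2F idx=19: raw=0x30007 flags P=1 W=1 U=1 S=0
  ⇒ phys 0x30E81  [3 reads]
#1 VA=0x100A00CD9 (r,kernel):
  [0] read 0x2B idx=4: raw=0x31007 flags P=1 W=1 U=1 S=0
  [1] read 0x31 idx=5: raw=0xA002 flags P=0 W=1 U=0 S=0
  ✗ PAGE_NOT_PRESENT  [2 reads]
#2 VA=0x581C062FD (r,kernel):
  [0] read 0x2B idx=22: raw=0x34007 flags P=1 W=1 U=1 S=0
  [1] read 0x34 idx=14: raw=0x38007 flags P=1 W=1 U=1 S=0
  [2] read 0x38 idx=6: raw=0x39007 flags P=1 W=1 U=1 S=0
  ⇒ phys 0x392FD  [3 reads]
#3 VA=0x60141BBDA (r,kernel):
  [0] read 0x2B idx=24: raw=0x3C007 flags P=1 W=1 U=1 S=0
  [1] read 0x3C idx=10: raw=0x3D007 flags P=1 W=1 U=1 S=0
  [2] read 0x3D idx=27: raw=0x3E007 flags P=1 W=1 U=1 S=0
  ⇒ phys 0x3EBDA  [3 reads]
#4 VA=0x201E1870D (r,kernel):
  [0] read 0x2B idx=8: raw=0x41007 flags P=1 W=1 U=1 S=0
  [1] read 0x41 idx=15: raw=0x44007 flags P=1 W=1 U=1 S=0
  [2] read 0x44 idx=24: raw=0x46007 flags P=1 W=1 U=1 S=0
  ⇒ phys 0x4670D  [3 reads]

TLB: [["0x60141B", "0x3E"], ["0x201E18", "0x46"]]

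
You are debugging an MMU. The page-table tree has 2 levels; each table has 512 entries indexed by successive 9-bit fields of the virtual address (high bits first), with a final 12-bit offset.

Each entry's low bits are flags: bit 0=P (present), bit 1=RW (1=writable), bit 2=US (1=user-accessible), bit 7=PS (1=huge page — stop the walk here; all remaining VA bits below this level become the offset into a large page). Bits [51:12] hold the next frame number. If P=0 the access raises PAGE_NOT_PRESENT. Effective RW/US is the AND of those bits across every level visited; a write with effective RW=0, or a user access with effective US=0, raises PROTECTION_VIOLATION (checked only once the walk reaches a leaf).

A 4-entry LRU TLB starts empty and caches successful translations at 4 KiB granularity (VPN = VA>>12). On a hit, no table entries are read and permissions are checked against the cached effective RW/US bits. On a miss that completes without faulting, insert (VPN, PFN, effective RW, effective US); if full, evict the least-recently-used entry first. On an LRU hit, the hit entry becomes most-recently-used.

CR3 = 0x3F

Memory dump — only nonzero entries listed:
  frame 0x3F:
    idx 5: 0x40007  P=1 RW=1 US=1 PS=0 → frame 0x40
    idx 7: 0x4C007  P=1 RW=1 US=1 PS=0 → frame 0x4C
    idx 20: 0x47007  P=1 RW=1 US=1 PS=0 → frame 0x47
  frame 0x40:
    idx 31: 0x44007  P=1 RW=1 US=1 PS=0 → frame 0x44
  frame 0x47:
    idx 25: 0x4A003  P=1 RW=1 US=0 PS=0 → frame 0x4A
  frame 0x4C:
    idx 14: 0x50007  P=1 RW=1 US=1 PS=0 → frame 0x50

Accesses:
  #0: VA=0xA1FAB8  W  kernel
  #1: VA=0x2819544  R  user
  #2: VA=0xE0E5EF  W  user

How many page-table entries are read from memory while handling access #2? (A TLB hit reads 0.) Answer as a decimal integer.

Trace:
#0 VA=0xA1FAB8 (w,kernel):
  lvl0: tbl 0x3F, slot 5 ⇒ 0x40007 (P1/RW1/US1/PS0)
  lvl1: tbl 0x40, slot 31 ⇒ 0x44007 (P1/RW1/US1/PS0)
  ✓ 0x44AB8  — 2 lookups
#1 VA=0x2819544 (r,user):
  lvl0: tbl 0x3F, slot 20 ⇒ 0x47007 (P1/RW1/US1/PS0)
  lvl1: tbl 0x47, slot 25 ⇒ 0x4A003 (P1/RW1/US0/PS0)
  ⇒ fault: PROTECTION_VIOLATION  — 2 lookups
#2 VA=0xE0E5EF (w,user):
  lvl0: tbl 0x3F, slot 7 ⇒ 0x4C007 (P1/RW1/US1/PS0)
  lvl1: tbl 0x4C, slot 14 ⇒ 0x50007 (P1/RW1/US1/PS0)
  ✓ 0x505EF  — 2 lookups

Entries read for #2: 2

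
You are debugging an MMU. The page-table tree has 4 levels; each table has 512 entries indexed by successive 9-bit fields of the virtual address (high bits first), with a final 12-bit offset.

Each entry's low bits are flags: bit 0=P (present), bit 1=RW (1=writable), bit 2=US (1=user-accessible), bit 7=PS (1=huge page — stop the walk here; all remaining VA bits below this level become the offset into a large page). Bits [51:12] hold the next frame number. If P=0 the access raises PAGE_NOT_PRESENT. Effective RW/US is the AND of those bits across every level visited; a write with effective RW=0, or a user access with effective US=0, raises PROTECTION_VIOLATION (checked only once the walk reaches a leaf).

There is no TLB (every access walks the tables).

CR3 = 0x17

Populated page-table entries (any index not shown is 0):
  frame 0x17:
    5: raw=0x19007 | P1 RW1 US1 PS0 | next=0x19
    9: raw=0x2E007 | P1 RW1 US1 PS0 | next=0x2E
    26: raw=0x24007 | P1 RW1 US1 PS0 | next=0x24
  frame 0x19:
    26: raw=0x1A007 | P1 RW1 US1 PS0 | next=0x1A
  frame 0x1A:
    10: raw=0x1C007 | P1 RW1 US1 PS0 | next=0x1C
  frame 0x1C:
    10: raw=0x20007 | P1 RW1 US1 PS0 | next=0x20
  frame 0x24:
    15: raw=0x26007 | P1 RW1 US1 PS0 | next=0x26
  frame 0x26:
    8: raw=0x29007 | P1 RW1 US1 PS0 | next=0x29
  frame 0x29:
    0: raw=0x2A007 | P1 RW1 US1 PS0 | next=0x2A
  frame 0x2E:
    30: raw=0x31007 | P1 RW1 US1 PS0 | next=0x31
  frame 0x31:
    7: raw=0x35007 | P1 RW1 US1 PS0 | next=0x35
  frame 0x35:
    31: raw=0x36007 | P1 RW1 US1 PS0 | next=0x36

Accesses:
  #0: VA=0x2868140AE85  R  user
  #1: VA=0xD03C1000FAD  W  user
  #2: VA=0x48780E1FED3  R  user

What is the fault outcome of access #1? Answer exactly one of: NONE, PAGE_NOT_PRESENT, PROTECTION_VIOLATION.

Walk each access:
#0 VA=0x2868140AE85 (r,user):
  L0 @0x17[5] → 0x19007  P=1,RW=1,US=1,PS=0
  L1 @0x19[26] → 0x1A007  P=1,RW=1,US=1,PS=0
  L2 @0x1A[10] → 0x1C007  P=1,RW=1,US=1,PS=0
  L3 @0x1C[10] → 0x20007  P=1,RW=1,US=1,PS=0
  → PA=0x20E85  (4 entries read)
#1 VA=0xD03C1000FAD (w,user):
  L0 @0x17[26] → 0x24007  P=1,RW=1,US=1,PS=0
  L1 @0x24[15] → 0x26007  P=1,RW=1,US=1,PS=0
  L2 @0x26[8] → 0x29007  P=1,RW=1,US=1,PS=0
  L3 @0x29[0] → 0x2A007  P=1,RW=1,US=1,PS=0
  → PA=0x2AFAD  (4 entries read)
#2 VA=0x48780E1FED3 (r,user):
  L0 @0x17[9] → 0x2E007  P=1,RW=1,US=1,PS=0
  L1 @0x2E[30] → 0x31007  P=1,RW=1,US=1,PS=0
  L2 @0x31[7] → 0x35007  P=1,RW=1,US=1,PS=0
  L3 @0x35[31] → 0x36007  P=1,RW=1,US=1,PS=0
  → PA=0x36ED3  (4 entries read)

Access #1 fault: NONE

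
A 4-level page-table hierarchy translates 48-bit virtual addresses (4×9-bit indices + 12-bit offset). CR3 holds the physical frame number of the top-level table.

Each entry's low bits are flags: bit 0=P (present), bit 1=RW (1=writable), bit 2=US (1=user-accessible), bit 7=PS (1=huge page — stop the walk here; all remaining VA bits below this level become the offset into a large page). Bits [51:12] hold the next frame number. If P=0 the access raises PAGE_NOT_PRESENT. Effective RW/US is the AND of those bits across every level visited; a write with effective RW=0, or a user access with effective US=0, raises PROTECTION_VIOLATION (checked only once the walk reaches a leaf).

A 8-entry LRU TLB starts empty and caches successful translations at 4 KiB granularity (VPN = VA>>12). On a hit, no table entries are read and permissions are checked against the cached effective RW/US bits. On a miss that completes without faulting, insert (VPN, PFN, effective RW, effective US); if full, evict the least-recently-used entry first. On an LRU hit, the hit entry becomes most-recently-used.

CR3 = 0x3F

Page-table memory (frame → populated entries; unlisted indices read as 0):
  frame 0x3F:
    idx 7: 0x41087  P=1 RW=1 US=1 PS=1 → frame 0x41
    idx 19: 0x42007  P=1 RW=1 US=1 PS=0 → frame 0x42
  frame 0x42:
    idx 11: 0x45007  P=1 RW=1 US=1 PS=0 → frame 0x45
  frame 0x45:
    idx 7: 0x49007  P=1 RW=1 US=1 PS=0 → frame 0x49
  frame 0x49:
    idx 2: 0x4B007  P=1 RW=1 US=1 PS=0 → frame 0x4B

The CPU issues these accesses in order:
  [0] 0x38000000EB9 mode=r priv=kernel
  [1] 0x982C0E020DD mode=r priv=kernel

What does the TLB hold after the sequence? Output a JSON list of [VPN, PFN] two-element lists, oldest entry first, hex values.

Walk each access:
#0 VA=0x38000000EB9 (r,kernel):
  L0: frame=0x3F idx=7 entry=0x41087 [P=1 RW=1 US=1 PS=1]
  ✓ 0x41EB9 (huge @L0)  — 1 lookups
#1 VA=0x982C0E020DD (r,kernel):
  L0: frame=0x3F idx=19 entry=0x42007 [P=1 RW=1 US=1 PS=0]
  L1: frame=0x42 idx=11 entry=0x45007 [P=1 RW=1 US=1 PS=0]
  L2: frame=0x45 idx=7 entry=0x49007 [P=1 RW=1 US=1 PS=0]
  L3: frame=0x49 idx=2 entry=0x4B007 [P=1 RW=1 US=1 PS=0]
  ✓ 0x4B0DD  — 4 lookups

TLB: [["0x38000000", "0x41"], ["0x982C0E02", "0x4B"]]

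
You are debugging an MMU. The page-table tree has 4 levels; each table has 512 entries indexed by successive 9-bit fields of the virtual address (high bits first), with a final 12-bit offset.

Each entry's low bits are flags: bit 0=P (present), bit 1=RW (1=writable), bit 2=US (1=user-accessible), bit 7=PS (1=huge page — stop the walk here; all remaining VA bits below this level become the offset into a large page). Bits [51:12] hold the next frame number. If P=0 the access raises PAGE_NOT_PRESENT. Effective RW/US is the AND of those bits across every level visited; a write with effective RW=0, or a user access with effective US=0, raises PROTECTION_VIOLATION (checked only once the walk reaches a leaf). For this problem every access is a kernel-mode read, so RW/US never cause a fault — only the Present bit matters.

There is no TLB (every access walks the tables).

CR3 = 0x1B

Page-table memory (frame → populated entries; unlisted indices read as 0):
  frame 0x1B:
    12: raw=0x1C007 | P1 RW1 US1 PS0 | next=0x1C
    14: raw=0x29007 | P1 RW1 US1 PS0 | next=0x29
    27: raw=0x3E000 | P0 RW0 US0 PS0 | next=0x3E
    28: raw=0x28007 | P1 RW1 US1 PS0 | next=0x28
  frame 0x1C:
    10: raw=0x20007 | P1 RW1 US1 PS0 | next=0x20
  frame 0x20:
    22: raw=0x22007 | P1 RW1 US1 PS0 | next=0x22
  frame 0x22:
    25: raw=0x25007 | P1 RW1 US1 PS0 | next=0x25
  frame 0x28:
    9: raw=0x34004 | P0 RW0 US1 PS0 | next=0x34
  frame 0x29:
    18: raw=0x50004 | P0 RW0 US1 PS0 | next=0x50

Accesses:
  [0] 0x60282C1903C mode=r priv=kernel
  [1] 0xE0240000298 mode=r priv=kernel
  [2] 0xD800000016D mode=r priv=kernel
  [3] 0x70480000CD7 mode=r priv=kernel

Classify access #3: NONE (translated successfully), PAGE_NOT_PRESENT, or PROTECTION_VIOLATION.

Trace:
#0 VA=0x60282C1903C (r,kernel):
  L0 @0x1B[12] → 0x1C007  P=1,RW=1,US=1,PS=0
  L1 @0x1C[10] → 0x20007  P=1,RW=1,US=1,PS=0
  L2 @0x20[22] → 0x22007  P=1,RW=1,US=1,PS=0
  L3 @0x22[25] → 0x25007  P=1,RW=1,US=1,PS=0
  ✓ 0x2503C  — 4 lookups
#1 VA=0xE0240000298 (r,kernel):
  L0 @0x1B[28] → 0x28007  P=1,RW=1,US=1,PS=0
  L1 @0x28[9] → 0x34004  P=0,RW=0,US=1,PS=0
  → PAGE_NOT_PRESENT  (2 entries read)
#2 VA=0xD800000016D (r,kernel):
  L0 @0x1B[27] → 0x3E000  P=0,RW=0,US=0,PS=0
  → PAGE_NOT_PRESENT  (1 entries read)
#3 VA=0x70480000CD7 (r,kernel):
  L0 @0x1B[14] → 0x29007  P=1,RW=1,US=1,PS=0
  L1 @0x29[18] → 0x50004  P=0,RW=0,US=1,PS=0
  → PAGE_NOT_PRESENT  (2 entries read)

Access #3 fault: PAGE_NOT_PRESENT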